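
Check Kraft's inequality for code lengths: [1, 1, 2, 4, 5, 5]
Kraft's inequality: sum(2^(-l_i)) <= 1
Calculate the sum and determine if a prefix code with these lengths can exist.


Sum = 2^(-1) + 2^(-1) + 2^(-2) + 2^(-4) + 2^(-5) + 2^(-5)
    = 0.5 + 0.5 + 0.25 + 0.0625 + 0.03125 + 0.03125
    = 44/32 = 1.375
Since 1.375 > 1, Kraft's inequality is NOT satisfied.
A prefix code with these lengths CANNOT exist.

Kraft sum = 1.375. Not satisfied.


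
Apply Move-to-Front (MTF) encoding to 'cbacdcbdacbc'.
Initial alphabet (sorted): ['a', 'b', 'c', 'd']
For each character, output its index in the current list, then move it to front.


MTF encoding:
'c': index 2 in ['a', 'b', 'c', 'd'] -> ['c', 'a', 'b', 'd']
'b': index 2 in ['c', 'a', 'b', 'd'] -> ['b', 'c', 'a', 'd']
'a': index 2 in ['b', 'c', 'a', 'd'] -> ['a', 'b', 'c', 'd']
'c': index 2 in ['a', 'b', 'c', 'd'] -> ['c', 'a', 'b', 'd']
'd': index 3 in ['c', 'a', 'b', 'd'] -> ['d', 'c', 'a', 'b']
'c': index 1 in ['d', 'c', 'a', 'b'] -> ['c', 'd', 'a', 'b']
'b': index 3 in ['c', 'd', 'a', 'b'] -> ['b', 'c', 'd', 'a']
'd': index 2 in ['b', 'c', 'd', 'a'] -> ['d', 'b', 'c', 'a']
'a': index 3 in ['d', 'b', 'c', 'a'] -> ['a', 'd', 'b', 'c']
'c': index 3 in ['a', 'd', 'b', 'c'] -> ['c', 'a', 'd', 'b']
'b': index 3 in ['c', 'a', 'd', 'b'] -> ['b', 'c', 'a', 'd']
'c': index 1 in ['b', 'c', 'a', 'd'] -> ['c', 'b', 'a', 'd']


Output: [2, 2, 2, 2, 3, 1, 3, 2, 3, 3, 3, 1]


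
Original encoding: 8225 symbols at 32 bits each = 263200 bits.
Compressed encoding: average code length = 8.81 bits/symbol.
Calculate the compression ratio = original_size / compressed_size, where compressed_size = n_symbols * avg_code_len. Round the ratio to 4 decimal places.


original_size = n_symbols * orig_bits = 8225 * 32 = 263200 bits
compressed_size = n_symbols * avg_code_len = 8225 * 8.81 = 72462.25 bits
ratio = original_size / compressed_size = 263200 / 72462.25 = 3.6322

Compression ratio = 3.6322


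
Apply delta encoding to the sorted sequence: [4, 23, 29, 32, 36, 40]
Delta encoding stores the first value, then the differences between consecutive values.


First value: 4
Deltas:
  23 - 4 = 19
  29 - 23 = 6
  32 - 29 = 3
  36 - 32 = 4
  40 - 36 = 4


Delta encoded: [4, 19, 6, 3, 4, 4]


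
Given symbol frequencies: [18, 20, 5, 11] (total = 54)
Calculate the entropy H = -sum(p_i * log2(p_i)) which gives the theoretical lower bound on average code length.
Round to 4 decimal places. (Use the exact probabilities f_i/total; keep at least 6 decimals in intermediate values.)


Per-symbol terms -p_i * log2(p_i) with p_i = f_i/54:
  p = 18/54 = 0.333333: log2(p) = -1.584963, -p*log2(p) = 0.528321
  p = 20/54 = 0.370370: log2(p) = -1.432959, -p*log2(p) = 0.530726
  p = 5/54 = 0.092593: log2(p) = -3.432959, -p*log2(p) = 0.317867
  p = 11/54 = 0.203704: log2(p) = -2.295456, -p*log2(p) = 0.467593
H = 0.528321 + 0.530726 + 0.317867 + 0.467593 = 1.844507

H = 1.8445 bits/symbol


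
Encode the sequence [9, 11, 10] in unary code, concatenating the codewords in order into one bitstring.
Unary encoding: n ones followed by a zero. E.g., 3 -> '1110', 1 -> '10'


Encode each number as n ones followed by a terminating 0:
  9 -> 1111111110 (10 bits)
  11 -> 111111111110 (12 bits)
  10 -> 11111111110 (11 bits)
Total length = 10 + 12 + 11 = 33 bits.

Unary([9, 11, 10]) = 111111111011111111111011111111110 (33 bits)


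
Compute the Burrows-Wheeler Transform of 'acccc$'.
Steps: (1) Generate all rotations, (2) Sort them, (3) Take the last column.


Rotations (sorted):
  0: $acccc -> last char: c
  1: acccc$ -> last char: $
  2: c$accc -> last char: c
  3: cc$acc -> last char: c
  4: ccc$ac -> last char: c
  5: cccc$a -> last char: a


BWT = c$ccca


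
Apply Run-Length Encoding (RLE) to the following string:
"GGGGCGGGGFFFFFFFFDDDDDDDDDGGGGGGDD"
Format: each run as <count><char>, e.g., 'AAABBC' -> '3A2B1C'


Scanning runs left to right:
  i=0: run of 'G' x 4 -> '4G'
  i=4: run of 'C' x 1 -> '1C'
  i=5: run of 'G' x 4 -> '4G'
  i=9: run of 'F' x 8 -> '8F'
  i=17: run of 'D' x 9 -> '9D'
  i=26: run of 'G' x 6 -> '6G'
  i=32: run of 'D' x 2 -> '2D'

RLE = 4G1C4G8F9D6G2D


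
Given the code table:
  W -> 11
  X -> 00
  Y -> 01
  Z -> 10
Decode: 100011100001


Decoding:
10 -> Z
00 -> X
11 -> W
10 -> Z
00 -> X
01 -> Y


Result: ZXWZXY


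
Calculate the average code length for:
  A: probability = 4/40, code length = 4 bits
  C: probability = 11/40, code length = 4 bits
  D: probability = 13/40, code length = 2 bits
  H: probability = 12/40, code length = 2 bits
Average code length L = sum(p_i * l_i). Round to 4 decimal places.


Weighted contributions p_i * l_i:
  A: (4/40) * 4 = 16/40
  C: (11/40) * 4 = 44/40
  D: (13/40) * 2 = 26/40
  H: (12/40) * 2 = 24/40
Sum = (16 + 44 + 26 + 24)/40 = 110/40

L = 110/40 = 2.7500 bits/symbol


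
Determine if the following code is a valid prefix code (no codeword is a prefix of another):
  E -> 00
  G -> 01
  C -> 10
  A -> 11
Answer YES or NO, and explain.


Checking each pair (does one codeword prefix another?):
  E='00' vs G='01': no prefix
  E='00' vs C='10': no prefix
  E='00' vs A='11': no prefix
  G='01' vs E='00': no prefix
  G='01' vs C='10': no prefix
  G='01' vs A='11': no prefix
  C='10' vs E='00': no prefix
  C='10' vs G='01': no prefix
  C='10' vs A='11': no prefix
  A='11' vs E='00': no prefix
  A='11' vs G='01': no prefix
  A='11' vs C='10': no prefix
No violation found over all pairs.

YES -- this is a valid prefix code. No codeword is a prefix of any other codeword.


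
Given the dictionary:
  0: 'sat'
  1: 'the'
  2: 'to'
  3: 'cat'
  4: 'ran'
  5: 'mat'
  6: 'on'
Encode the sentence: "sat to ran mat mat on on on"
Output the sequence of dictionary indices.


Look up each word in the dictionary:
  'sat' -> 0
  'to' -> 2
  'ran' -> 4
  'mat' -> 5
  'mat' -> 5
  'on' -> 6
  'on' -> 6
  'on' -> 6

Encoded: [0, 2, 4, 5, 5, 6, 6, 6]


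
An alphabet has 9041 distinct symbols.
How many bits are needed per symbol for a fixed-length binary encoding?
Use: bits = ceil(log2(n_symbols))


log2(9041) = 13.1423
Bracket: 2^13 = 8192 < 9041 <= 2^14 = 16384
So ceil(log2(9041)) = 14

bits = ceil(log2(9041)) = ceil(13.1423) = 14 bits


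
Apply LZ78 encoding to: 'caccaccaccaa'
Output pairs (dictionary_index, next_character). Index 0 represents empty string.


LZ78 encoding steps:
Dictionary: {0: ''}
Step 1: w='' (idx 0), next='c' -> output (0, 'c'), add 'c' as idx 1
Step 2: w='' (idx 0), next='a' -> output (0, 'a'), add 'a' as idx 2
Step 3: w='c' (idx 1), next='c' -> output (1, 'c'), add 'cc' as idx 3
Step 4: w='a' (idx 2), next='c' -> output (2, 'c'), add 'ac' as idx 4
Step 5: w='c' (idx 1), next='a' -> output (1, 'a'), add 'ca' as idx 5
Step 6: w='cc' (idx 3), next='a' -> output (3, 'a'), add 'cca' as idx 6
Step 7: w='a' (idx 2), end of input -> output (2, '')


Encoded: [(0, 'c'), (0, 'a'), (1, 'c'), (2, 'c'), (1, 'a'), (3, 'a'), (2, '')]


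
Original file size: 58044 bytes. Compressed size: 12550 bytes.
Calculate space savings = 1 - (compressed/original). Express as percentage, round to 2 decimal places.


ratio = compressed/original = 12550/58044 = 0.216215
savings = 1 - ratio = 1 - 0.216215 = 0.783785
as a percentage: 0.783785 * 100 = 78.38%

Space savings = 1 - 12550/58044 = 78.38%


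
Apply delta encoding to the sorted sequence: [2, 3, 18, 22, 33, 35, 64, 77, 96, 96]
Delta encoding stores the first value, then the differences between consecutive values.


First value: 2
Deltas:
  3 - 2 = 1
  18 - 3 = 15
  22 - 18 = 4
  33 - 22 = 11
  35 - 33 = 2
  64 - 35 = 29
  77 - 64 = 13
  96 - 77 = 19
  96 - 96 = 0


Delta encoded: [2, 1, 15, 4, 11, 2, 29, 13, 19, 0]


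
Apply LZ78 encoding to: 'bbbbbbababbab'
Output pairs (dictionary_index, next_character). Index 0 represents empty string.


LZ78 encoding steps:
Dictionary: {0: ''}
Step 1: w='' (idx 0), next='b' -> output (0, 'b'), add 'b' as idx 1
Step 2: w='b' (idx 1), next='b' -> output (1, 'b'), add 'bb' as idx 2
Step 3: w='bb' (idx 2), next='b' -> output (2, 'b'), add 'bbb' as idx 3
Step 4: w='' (idx 0), next='a' -> output (0, 'a'), add 'a' as idx 4
Step 5: w='b' (idx 1), next='a' -> output (1, 'a'), add 'ba' as idx 5
Step 6: w='bb' (idx 2), next='a' -> output (2, 'a'), add 'bba' as idx 6
Step 7: w='b' (idx 1), end of input -> output (1, '')


Encoded: [(0, 'b'), (1, 'b'), (2, 'b'), (0, 'a'), (1, 'a'), (2, 'a'), (1, '')]


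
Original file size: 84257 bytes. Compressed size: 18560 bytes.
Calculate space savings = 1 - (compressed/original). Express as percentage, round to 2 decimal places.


ratio = compressed/original = 18560/84257 = 0.220278
savings = 1 - ratio = 1 - 0.220278 = 0.779722
as a percentage: 0.779722 * 100 = 77.97%

Space savings = 1 - 18560/84257 = 77.97%


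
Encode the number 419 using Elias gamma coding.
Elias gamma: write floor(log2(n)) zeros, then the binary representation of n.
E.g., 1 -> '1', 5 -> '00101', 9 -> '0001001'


num_bits = floor(log2(419)) + 1 = 9
leading_zeros = num_bits - 1 = 8
binary(419) = 110100011

Elias gamma(419) = '00000000' + '110100011' = 00000000110100011 (17 bits)


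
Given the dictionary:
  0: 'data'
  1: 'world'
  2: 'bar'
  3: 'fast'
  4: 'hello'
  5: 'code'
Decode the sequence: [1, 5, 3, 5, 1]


Look up each index in the dictionary:
  1 -> 'world'
  5 -> 'code'
  3 -> 'fast'
  5 -> 'code'
  1 -> 'world'

Decoded: "world code fast code world"


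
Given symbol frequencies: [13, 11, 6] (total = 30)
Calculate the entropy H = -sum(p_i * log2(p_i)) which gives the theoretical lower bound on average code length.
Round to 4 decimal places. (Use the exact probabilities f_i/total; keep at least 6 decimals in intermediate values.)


Per-symbol terms -p_i * log2(p_i) with p_i = f_i/30:
  p = 13/30 = 0.433333: log2(p) = -1.206451, -p*log2(p) = 0.522795
  p = 11/30 = 0.366667: log2(p) = -1.447459, -p*log2(p) = 0.530735
  p = 6/30 = 0.200000: log2(p) = -2.321928, -p*log2(p) = 0.464386
H = 0.522795 + 0.530735 + 0.464386 = 1.517916

H = 1.5179 bits/symbol


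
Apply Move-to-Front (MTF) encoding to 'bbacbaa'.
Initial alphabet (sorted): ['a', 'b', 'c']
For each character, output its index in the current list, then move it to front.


MTF encoding:
'b': index 1 in ['a', 'b', 'c'] -> ['b', 'a', 'c']
'b': index 0 in ['b', 'a', 'c'] -> ['b', 'a', 'c']
'a': index 1 in ['b', 'a', 'c'] -> ['a', 'b', 'c']
'c': index 2 in ['a', 'b', 'c'] -> ['c', 'a', 'b']
'b': index 2 in ['c', 'a', 'b'] -> ['b', 'c', 'a']
'a': index 2 in ['b', 'c', 'a'] -> ['a', 'b', 'c']
'a': index 0 in ['a', 'b', 'c'] -> ['a', 'b', 'c']


Output: [1, 0, 1, 2, 2, 2, 0]


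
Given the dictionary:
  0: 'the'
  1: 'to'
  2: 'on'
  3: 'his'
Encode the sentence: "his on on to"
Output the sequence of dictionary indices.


Look up each word in the dictionary:
  'his' -> 3
  'on' -> 2
  'on' -> 2
  'to' -> 1

Encoded: [3, 2, 2, 1]


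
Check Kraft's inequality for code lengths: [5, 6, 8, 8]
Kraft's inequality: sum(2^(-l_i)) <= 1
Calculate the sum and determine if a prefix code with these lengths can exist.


Sum = 2^(-5) + 2^(-6) + 2^(-8) + 2^(-8)
    = 0.03125 + 0.015625 + 0.00390625 + 0.00390625
    = 14/256 = 0.0546875
Since 0.0546875 <= 1, Kraft's inequality IS satisfied.
A prefix code with these lengths CAN exist.

Kraft sum = 0.0546875. Satisfied.


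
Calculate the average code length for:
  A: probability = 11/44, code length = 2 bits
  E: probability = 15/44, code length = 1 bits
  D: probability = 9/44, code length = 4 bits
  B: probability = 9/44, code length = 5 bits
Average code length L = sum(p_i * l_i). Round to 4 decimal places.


Weighted contributions p_i * l_i:
  A: (11/44) * 2 = 22/44
  E: (15/44) * 1 = 15/44
  D: (9/44) * 4 = 36/44
  B: (9/44) * 5 = 45/44
Sum = (22 + 15 + 36 + 45)/44 = 118/44

L = 118/44 = 2.6818 bits/symbol


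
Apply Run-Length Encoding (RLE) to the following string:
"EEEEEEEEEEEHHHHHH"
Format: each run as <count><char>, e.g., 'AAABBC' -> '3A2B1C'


Scanning runs left to right:
  i=0: run of 'E' x 11 -> '11E'
  i=11: run of 'H' x 6 -> '6H'

RLE = 11E6H


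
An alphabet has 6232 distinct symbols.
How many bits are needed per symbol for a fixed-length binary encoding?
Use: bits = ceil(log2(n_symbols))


log2(6232) = 12.6055
Bracket: 2^12 = 4096 < 6232 <= 2^13 = 8192
So ceil(log2(6232)) = 13

bits = ceil(log2(6232)) = ceil(12.6055) = 13 bits


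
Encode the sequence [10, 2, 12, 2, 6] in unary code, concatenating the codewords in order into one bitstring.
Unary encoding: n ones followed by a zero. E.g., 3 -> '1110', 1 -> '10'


Encode each number as n ones followed by a terminating 0:
  10 -> 11111111110 (11 bits)
  2 -> 110 (3 bits)
  12 -> 1111111111110 (13 bits)
  2 -> 110 (3 bits)
  6 -> 1111110 (7 bits)
Total length = 11 + 3 + 13 + 3 + 7 = 37 bits.

Unary([10, 2, 12, 2, 6]) = 1111111111011011111111111101101111110 (37 bits)


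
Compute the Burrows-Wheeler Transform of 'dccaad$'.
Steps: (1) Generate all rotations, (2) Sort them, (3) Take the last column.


Rotations (sorted):
  0: $dccaad -> last char: d
  1: aad$dcc -> last char: c
  2: ad$dcca -> last char: a
  3: caad$dc -> last char: c
  4: ccaad$d -> last char: d
  5: d$dccaa -> last char: a
  6: dccaad$ -> last char: $


BWT = dcacda$


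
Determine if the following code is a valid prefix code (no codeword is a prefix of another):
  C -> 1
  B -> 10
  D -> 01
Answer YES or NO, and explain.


Checking each pair (does one codeword prefix another?):
  C='1' vs B='10': prefix -- VIOLATION

NO -- this is NOT a valid prefix code. C (1) is a prefix of B (10).


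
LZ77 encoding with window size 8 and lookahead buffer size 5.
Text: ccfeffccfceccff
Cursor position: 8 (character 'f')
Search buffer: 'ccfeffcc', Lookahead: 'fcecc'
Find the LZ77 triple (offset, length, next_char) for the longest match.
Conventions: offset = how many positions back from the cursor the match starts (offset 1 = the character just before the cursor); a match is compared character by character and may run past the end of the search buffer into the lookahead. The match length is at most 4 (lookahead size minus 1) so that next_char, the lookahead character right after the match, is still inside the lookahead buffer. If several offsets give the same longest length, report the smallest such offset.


Try each offset into the search buffer:
  offset=1 (pos 7, char 'c'): match length 0
  offset=2 (pos 6, char 'c'): match length 0
  offset=3 (pos 5, char 'f'): match length 2
  offset=4 (pos 4, char 'f'): match length 1
  offset=5 (pos 3, char 'e'): match length 0
  offset=6 (pos 2, char 'f'): match length 1
  offset=7 (pos 1, char 'c'): match length 0
  offset=8 (pos 0, char 'c'): match length 0
Longest match has length 2 at offset 3.
next_char = character at position 8 + 2 = 10 -> 'e'

Best match: offset=3, length=2 (matching 'fc' starting at position 5)
LZ77 triple: (3, 2, 'e')


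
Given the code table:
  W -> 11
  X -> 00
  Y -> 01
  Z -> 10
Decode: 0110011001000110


Decoding:
01 -> Y
10 -> Z
01 -> Y
10 -> Z
01 -> Y
00 -> X
01 -> Y
10 -> Z


Result: YZYZYXYZ


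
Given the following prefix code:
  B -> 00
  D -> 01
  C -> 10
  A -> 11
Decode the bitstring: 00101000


Decoding step by step:
Bits 00 -> B
Bits 10 -> C
Bits 10 -> C
Bits 00 -> B


Decoded message: BCCB


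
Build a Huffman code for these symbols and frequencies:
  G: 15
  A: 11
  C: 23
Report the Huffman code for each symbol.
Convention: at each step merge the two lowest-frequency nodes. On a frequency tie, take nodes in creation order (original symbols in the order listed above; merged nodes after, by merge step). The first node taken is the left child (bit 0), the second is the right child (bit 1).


Huffman tree construction:
Step 1: Merge A(11) + G(15) = 26
Step 2: Merge C(23) + (A+G)(26) = 49
Read each symbol's code off the tree from the root (left child = 0, right child = 1).

Codes:
  G: 11 (length 2)
  A: 10 (length 2)
  C: 0 (length 1)
Average code length: 75/49 = 1.5306 bits/symbol


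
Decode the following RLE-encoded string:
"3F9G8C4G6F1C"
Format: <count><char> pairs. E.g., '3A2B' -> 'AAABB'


Expanding each <count><char> pair:
  3F -> 'FFF'
  9G -> 'GGGGGGGGG'
  8C -> 'CCCCCCCC'
  4G -> 'GGGG'
  6F -> 'FFFFFF'
  1C -> 'C'

Decoded = FFFGGGGGGGGGCCCCCCCCGGGGFFFFFFC


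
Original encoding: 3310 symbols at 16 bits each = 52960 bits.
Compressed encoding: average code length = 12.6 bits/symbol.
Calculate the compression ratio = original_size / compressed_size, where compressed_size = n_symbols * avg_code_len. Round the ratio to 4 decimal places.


original_size = n_symbols * orig_bits = 3310 * 16 = 52960 bits
compressed_size = n_symbols * avg_code_len = 3310 * 12.6 = 41706.0 bits
ratio = original_size / compressed_size = 52960 / 41706.0 = 1.2698

Compression ratio = 1.2698


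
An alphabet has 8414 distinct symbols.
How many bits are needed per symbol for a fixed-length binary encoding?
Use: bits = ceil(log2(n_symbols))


log2(8414) = 13.0386
Bracket: 2^13 = 8192 < 8414 <= 2^14 = 16384
So ceil(log2(8414)) = 14

bits = ceil(log2(8414)) = ceil(13.0386) = 14 bits


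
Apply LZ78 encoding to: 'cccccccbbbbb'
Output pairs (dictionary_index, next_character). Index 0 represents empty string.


LZ78 encoding steps:
Dictionary: {0: ''}
Step 1: w='' (idx 0), next='c' -> output (0, 'c'), add 'c' as idx 1
Step 2: w='c' (idx 1), next='c' -> output (1, 'c'), add 'cc' as idx 2
Step 3: w='cc' (idx 2), next='c' -> output (2, 'c'), add 'ccc' as idx 3
Step 4: w='c' (idx 1), next='b' -> output (1, 'b'), add 'cb' as idx 4
Step 5: w='' (idx 0), next='b' -> output (0, 'b'), add 'b' as idx 5
Step 6: w='b' (idx 5), next='b' -> output (5, 'b'), add 'bb' as idx 6
Step 7: w='b' (idx 5), end of input -> output (5, '')


Encoded: [(0, 'c'), (1, 'c'), (2, 'c'), (1, 'b'), (0, 'b'), (5, 'b'), (5, '')]


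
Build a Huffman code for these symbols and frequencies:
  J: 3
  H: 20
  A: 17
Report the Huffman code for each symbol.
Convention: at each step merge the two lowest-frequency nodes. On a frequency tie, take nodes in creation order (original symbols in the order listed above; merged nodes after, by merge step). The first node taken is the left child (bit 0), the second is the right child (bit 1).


Huffman tree construction:
Step 1: Merge J(3) + A(17) = 20
Step 2: Merge H(20) + (J+A)(20) = 40
Read each symbol's code off the tree from the root (left child = 0, right child = 1).

Codes:
  J: 10 (length 2)
  H: 0 (length 1)
  A: 11 (length 2)
Average code length: 60/40 = 1.5000 bits/symbol


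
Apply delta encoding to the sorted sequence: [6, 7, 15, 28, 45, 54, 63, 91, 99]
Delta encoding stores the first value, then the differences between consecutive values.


First value: 6
Deltas:
  7 - 6 = 1
  15 - 7 = 8
  28 - 15 = 13
  45 - 28 = 17
  54 - 45 = 9
  63 - 54 = 9
  91 - 63 = 28
  99 - 91 = 8


Delta encoded: [6, 1, 8, 13, 17, 9, 9, 28, 8]


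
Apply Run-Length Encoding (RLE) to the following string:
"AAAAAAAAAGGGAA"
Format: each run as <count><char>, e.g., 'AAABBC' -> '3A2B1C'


Scanning runs left to right:
  i=0: run of 'A' x 9 -> '9A'
  i=9: run of 'G' x 3 -> '3G'
  i=12: run of 'A' x 2 -> '2A'

RLE = 9A3G2A


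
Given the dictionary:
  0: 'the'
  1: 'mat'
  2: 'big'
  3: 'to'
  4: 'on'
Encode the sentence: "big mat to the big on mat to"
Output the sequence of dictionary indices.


Look up each word in the dictionary:
  'big' -> 2
  'mat' -> 1
  'to' -> 3
  'the' -> 0
  'big' -> 2
  'on' -> 4
  'mat' -> 1
  'to' -> 3

Encoded: [2, 1, 3, 0, 2, 4, 1, 3]


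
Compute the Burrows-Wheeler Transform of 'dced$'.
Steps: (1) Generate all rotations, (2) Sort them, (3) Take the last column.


Rotations (sorted):
  0: $dced -> last char: d
  1: ced$d -> last char: d
  2: d$dce -> last char: e
  3: dced$ -> last char: $
  4: ed$dc -> last char: c


BWT = dde$c


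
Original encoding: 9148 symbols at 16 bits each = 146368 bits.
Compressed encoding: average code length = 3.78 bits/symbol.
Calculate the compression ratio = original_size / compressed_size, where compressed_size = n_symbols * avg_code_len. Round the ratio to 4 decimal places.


original_size = n_symbols * orig_bits = 9148 * 16 = 146368 bits
compressed_size = n_symbols * avg_code_len = 9148 * 3.78 = 34579.44 bits
ratio = original_size / compressed_size = 146368 / 34579.44 = 4.2328

Compression ratio = 4.2328


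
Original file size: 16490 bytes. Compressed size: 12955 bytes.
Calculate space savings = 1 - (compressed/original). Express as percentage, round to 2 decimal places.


ratio = compressed/original = 12955/16490 = 0.785628
savings = 1 - ratio = 1 - 0.785628 = 0.214372
as a percentage: 0.214372 * 100 = 21.44%

Space savings = 1 - 12955/16490 = 21.44%


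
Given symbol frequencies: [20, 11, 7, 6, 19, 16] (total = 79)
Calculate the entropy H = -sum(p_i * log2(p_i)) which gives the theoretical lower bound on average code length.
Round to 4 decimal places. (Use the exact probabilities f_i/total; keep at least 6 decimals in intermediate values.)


Per-symbol terms -p_i * log2(p_i) with p_i = f_i/79:
  p = 20/79 = 0.253165: log2(p) = -1.981853, -p*log2(p) = 0.501735
  p = 11/79 = 0.139241: log2(p) = -2.844349, -p*log2(p) = 0.396049
  p = 7/79 = 0.088608: log2(p) = -3.496426, -p*log2(p) = 0.309810
  p = 6/79 = 0.075949: log2(p) = -3.718818, -p*log2(p) = 0.282442
  p = 19/79 = 0.240506: log2(p) = -2.055853, -p*log2(p) = 0.494446
  p = 16/79 = 0.202532: log2(p) = -2.303781, -p*log2(p) = 0.466589
H = 0.501735 + 0.396049 + 0.309810 + 0.282442 + 0.494446 + 0.466589 = 2.451071

H = 2.4511 bits/symbol


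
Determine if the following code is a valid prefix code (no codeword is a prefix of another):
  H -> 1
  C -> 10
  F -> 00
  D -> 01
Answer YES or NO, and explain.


Checking each pair (does one codeword prefix another?):
  H='1' vs C='10': prefix -- VIOLATION

NO -- this is NOT a valid prefix code. H (1) is a prefix of C (10).


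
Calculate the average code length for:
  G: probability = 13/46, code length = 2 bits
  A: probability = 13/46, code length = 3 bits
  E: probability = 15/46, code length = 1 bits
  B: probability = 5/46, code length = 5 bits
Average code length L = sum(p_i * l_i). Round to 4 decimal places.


Weighted contributions p_i * l_i:
  G: (13/46) * 2 = 26/46
  A: (13/46) * 3 = 39/46
  E: (15/46) * 1 = 15/46
  B: (5/46) * 5 = 25/46
Sum = (26 + 39 + 15 + 25)/46 = 105/46

L = 105/46 = 2.2826 bits/symbol


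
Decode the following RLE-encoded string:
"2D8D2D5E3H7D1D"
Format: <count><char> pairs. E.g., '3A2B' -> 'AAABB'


Expanding each <count><char> pair:
  2D -> 'DD'
  8D -> 'DDDDDDDD'
  2D -> 'DD'
  5E -> 'EEEEE'
  3H -> 'HHH'
  7D -> 'DDDDDDD'
  1D -> 'D'

Decoded = DDDDDDDDDDDDEEEEEHHHDDDDDDDD


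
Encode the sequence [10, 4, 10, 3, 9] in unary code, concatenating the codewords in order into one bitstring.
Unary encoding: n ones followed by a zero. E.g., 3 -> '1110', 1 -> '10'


Encode each number as n ones followed by a terminating 0:
  10 -> 11111111110 (11 bits)
  4 -> 11110 (5 bits)
  10 -> 11111111110 (11 bits)
  3 -> 1110 (4 bits)
  9 -> 1111111110 (10 bits)
Total length = 11 + 5 + 11 + 4 + 10 = 41 bits.

Unary([10, 4, 10, 3, 9]) = 11111111110111101111111111011101111111110 (41 bits)


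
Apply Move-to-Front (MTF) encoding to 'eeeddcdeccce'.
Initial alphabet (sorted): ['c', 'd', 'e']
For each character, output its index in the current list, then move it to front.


MTF encoding:
'e': index 2 in ['c', 'd', 'e'] -> ['e', 'c', 'd']
'e': index 0 in ['e', 'c', 'd'] -> ['e', 'c', 'd']
'e': index 0 in ['e', 'c', 'd'] -> ['e', 'c', 'd']
'd': index 2 in ['e', 'c', 'd'] -> ['d', 'e', 'c']
'd': index 0 in ['d', 'e', 'c'] -> ['d', 'e', 'c']
'c': index 2 in ['d', 'e', 'c'] -> ['c', 'd', 'e']
'd': index 1 in ['c', 'd', 'e'] -> ['d', 'c', 'e']
'e': index 2 in ['d', 'c', 'e'] -> ['e', 'd', 'c']
'c': index 2 in ['e', 'd', 'c'] -> ['c', 'e', 'd']
'c': index 0 in ['c', 'e', 'd'] -> ['c', 'e', 'd']
'c': index 0 in ['c', 'e', 'd'] -> ['c', 'e', 'd']
'e': index 1 in ['c', 'e', 'd'] -> ['e', 'c', 'd']


Output: [2, 0, 0, 2, 0, 2, 1, 2, 2, 0, 0, 1]


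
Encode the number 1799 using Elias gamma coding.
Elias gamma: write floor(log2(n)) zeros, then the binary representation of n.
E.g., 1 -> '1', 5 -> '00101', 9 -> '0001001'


num_bits = floor(log2(1799)) + 1 = 11
leading_zeros = num_bits - 1 = 10
binary(1799) = 11100000111

Elias gamma(1799) = '0000000000' + '11100000111' = 000000000011100000111 (21 bits)


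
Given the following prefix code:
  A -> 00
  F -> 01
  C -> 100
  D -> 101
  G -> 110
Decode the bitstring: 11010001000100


Decoding step by step:
Bits 110 -> G
Bits 100 -> C
Bits 01 -> F
Bits 00 -> A
Bits 01 -> F
Bits 00 -> A


Decoded message: GCFAFA


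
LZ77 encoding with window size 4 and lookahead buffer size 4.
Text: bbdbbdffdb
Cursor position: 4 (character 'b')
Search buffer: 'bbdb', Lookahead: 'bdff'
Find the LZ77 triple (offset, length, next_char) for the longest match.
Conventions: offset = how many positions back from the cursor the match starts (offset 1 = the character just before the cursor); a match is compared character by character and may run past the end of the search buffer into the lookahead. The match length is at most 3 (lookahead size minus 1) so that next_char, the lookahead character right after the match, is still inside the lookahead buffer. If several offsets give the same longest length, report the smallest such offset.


Try each offset into the search buffer:
  offset=1 (pos 3, char 'b'): match length 1
  offset=2 (pos 2, char 'd'): match length 0
  offset=3 (pos 1, char 'b'): match length 2
  offset=4 (pos 0, char 'b'): match length 1
Longest match has length 2 at offset 3.
next_char = character at position 4 + 2 = 6 -> 'f'

Best match: offset=3, length=2 (matching 'bd' starting at position 1)
LZ77 triple: (3, 2, 'f')


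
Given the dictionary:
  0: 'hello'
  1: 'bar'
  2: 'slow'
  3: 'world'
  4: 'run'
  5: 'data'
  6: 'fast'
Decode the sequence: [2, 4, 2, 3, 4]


Look up each index in the dictionary:
  2 -> 'slow'
  4 -> 'run'
  2 -> 'slow'
  3 -> 'world'
  4 -> 'run'

Decoded: "slow run slow world run"


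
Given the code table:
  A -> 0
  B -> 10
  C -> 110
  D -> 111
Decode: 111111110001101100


Decoding:
111 -> D
111 -> D
110 -> C
0 -> A
0 -> A
110 -> C
110 -> C
0 -> A


Result: DDCAACCA


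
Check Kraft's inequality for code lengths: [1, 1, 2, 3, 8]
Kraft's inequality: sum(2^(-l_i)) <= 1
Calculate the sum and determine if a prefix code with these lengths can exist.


Sum = 2^(-1) + 2^(-1) + 2^(-2) + 2^(-3) + 2^(-8)
    = 0.5 + 0.5 + 0.25 + 0.125 + 0.00390625
    = 353/256 = 1.37890625
Since 1.37890625 > 1, Kraft's inequality is NOT satisfied.
A prefix code with these lengths CANNOT exist.

Kraft sum = 1.37890625. Not satisfied.


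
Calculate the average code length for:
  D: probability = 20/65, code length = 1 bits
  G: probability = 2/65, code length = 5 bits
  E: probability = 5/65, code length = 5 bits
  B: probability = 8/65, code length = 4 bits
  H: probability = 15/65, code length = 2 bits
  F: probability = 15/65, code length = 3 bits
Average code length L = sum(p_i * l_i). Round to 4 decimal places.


Weighted contributions p_i * l_i:
  D: (20/65) * 1 = 20/65
  G: (2/65) * 5 = 10/65
  E: (5/65) * 5 = 25/65
  B: (8/65) * 4 = 32/65
  H: (15/65) * 2 = 30/65
  F: (15/65) * 3 = 45/65
Sum = (20 + 10 + 25 + 32 + 30 + 45)/65 = 162/65

L = 162/65 = 2.4923 bits/symbol


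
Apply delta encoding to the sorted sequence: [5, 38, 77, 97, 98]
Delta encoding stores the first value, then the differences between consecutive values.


First value: 5
Deltas:
  38 - 5 = 33
  77 - 38 = 39
  97 - 77 = 20
  98 - 97 = 1


Delta encoded: [5, 33, 39, 20, 1]


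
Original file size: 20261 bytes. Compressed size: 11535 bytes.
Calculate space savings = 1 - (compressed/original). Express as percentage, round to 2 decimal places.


ratio = compressed/original = 11535/20261 = 0.56932
savings = 1 - ratio = 1 - 0.56932 = 0.43068
as a percentage: 0.43068 * 100 = 43.07%

Space savings = 1 - 11535/20261 = 43.07%


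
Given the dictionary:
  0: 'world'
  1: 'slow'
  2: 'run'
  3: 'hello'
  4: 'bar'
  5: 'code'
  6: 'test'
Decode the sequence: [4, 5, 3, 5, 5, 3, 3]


Look up each index in the dictionary:
  4 -> 'bar'
  5 -> 'code'
  3 -> 'hello'
  5 -> 'code'
  5 -> 'code'
  3 -> 'hello'
  3 -> 'hello'

Decoded: "bar code hello code code hello hello"


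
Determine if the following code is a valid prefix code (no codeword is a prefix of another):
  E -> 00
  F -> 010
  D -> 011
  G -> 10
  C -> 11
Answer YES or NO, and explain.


Checking each pair (does one codeword prefix another?):
  E='00' vs F='010': no prefix
  E='00' vs D='011': no prefix
  E='00' vs G='10': no prefix
  E='00' vs C='11': no prefix
  F='010' vs E='00': no prefix
  F='010' vs D='011': no prefix
  F='010' vs G='10': no prefix
  F='010' vs C='11': no prefix
  D='011' vs E='00': no prefix
  D='011' vs F='010': no prefix
  D='011' vs G='10': no prefix
  D='011' vs C='11': no prefix
  G='10' vs E='00': no prefix
  G='10' vs F='010': no prefix
  G='10' vs D='011': no prefix
  G='10' vs C='11': no prefix
  C='11' vs E='00': no prefix
  C='11' vs F='010': no prefix
  C='11' vs D='011': no prefix
  C='11' vs G='10': no prefix
No violation found over all pairs.

YES -- this is a valid prefix code. No codeword is a prefix of any other codeword.


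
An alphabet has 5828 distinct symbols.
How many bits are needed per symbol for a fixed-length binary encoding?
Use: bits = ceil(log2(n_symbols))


log2(5828) = 12.5088
Bracket: 2^12 = 4096 < 5828 <= 2^13 = 8192
So ceil(log2(5828)) = 13

bits = ceil(log2(5828)) = ceil(12.5088) = 13 bits


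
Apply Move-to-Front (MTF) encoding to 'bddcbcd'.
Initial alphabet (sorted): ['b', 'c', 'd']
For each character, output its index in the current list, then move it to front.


MTF encoding:
'b': index 0 in ['b', 'c', 'd'] -> ['b', 'c', 'd']
'd': index 2 in ['b', 'c', 'd'] -> ['d', 'b', 'c']
'd': index 0 in ['d', 'b', 'c'] -> ['d', 'b', 'c']
'c': index 2 in ['d', 'b', 'c'] -> ['c', 'd', 'b']
'b': index 2 in ['c', 'd', 'b'] -> ['b', 'c', 'd']
'c': index 1 in ['b', 'c', 'd'] -> ['c', 'b', 'd']
'd': index 2 in ['c', 'b', 'd'] -> ['d', 'c', 'b']


Output: [0, 2, 0, 2, 2, 1, 2]


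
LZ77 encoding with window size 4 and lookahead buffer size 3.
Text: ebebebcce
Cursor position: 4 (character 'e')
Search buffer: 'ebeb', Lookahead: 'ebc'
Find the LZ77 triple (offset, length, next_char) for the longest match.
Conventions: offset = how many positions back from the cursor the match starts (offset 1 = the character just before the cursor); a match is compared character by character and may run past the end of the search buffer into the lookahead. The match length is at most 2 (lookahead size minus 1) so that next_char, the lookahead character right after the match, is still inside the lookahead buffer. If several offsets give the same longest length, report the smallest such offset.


Try each offset into the search buffer:
  offset=1 (pos 3, char 'b'): match length 0
  offset=2 (pos 2, char 'e'): match length 2
  offset=3 (pos 1, char 'b'): match length 0
  offset=4 (pos 0, char 'e'): match length 2
Longest match has length 2, found at offsets 2, 4; take the smallest, offset 2.
next_char = character at position 4 + 2 = 6 -> 'c'

Best match: offset=2, length=2 (matching 'eb' starting at position 2)
LZ77 triple: (2, 2, 'c')


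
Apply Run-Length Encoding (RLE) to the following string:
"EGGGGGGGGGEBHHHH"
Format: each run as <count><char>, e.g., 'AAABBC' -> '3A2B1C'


Scanning runs left to right:
  i=0: run of 'E' x 1 -> '1E'
  i=1: run of 'G' x 9 -> '9G'
  i=10: run of 'E' x 1 -> '1E'
  i=11: run of 'B' x 1 -> '1B'
  i=12: run of 'H' x 4 -> '4H'

RLE = 1E9G1E1B4H


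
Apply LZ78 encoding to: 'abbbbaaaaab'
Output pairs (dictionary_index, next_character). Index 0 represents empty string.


LZ78 encoding steps:
Dictionary: {0: ''}
Step 1: w='' (idx 0), next='a' -> output (0, 'a'), add 'a' as idx 1
Step 2: w='' (idx 0), next='b' -> output (0, 'b'), add 'b' as idx 2
Step 3: w='b' (idx 2), next='b' -> output (2, 'b'), add 'bb' as idx 3
Step 4: w='b' (idx 2), next='a' -> output (2, 'a'), add 'ba' as idx 4
Step 5: w='a' (idx 1), next='a' -> output (1, 'a'), add 'aa' as idx 5
Step 6: w='aa' (idx 5), next='b' -> output (5, 'b'), add 'aab' as idx 6


Encoded: [(0, 'a'), (0, 'b'), (2, 'b'), (2, 'a'), (1, 'a'), (5, 'b')]


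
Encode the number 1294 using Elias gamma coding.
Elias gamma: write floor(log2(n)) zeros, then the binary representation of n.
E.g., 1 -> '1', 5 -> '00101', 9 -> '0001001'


num_bits = floor(log2(1294)) + 1 = 11
leading_zeros = num_bits - 1 = 10
binary(1294) = 10100001110

Elias gamma(1294) = '0000000000' + '10100001110' = 000000000010100001110 (21 bits)


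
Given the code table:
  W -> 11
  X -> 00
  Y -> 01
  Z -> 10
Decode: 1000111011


Decoding:
10 -> Z
00 -> X
11 -> W
10 -> Z
11 -> W


Result: ZXWZW


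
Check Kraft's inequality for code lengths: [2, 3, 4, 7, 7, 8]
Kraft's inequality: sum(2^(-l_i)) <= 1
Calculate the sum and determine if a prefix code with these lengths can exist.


Sum = 2^(-2) + 2^(-3) + 2^(-4) + 2^(-7) + 2^(-7) + 2^(-8)
    = 0.25 + 0.125 + 0.0625 + 0.0078125 + 0.0078125 + 0.00390625
    = 117/256 = 0.45703125
Since 0.45703125 <= 1, Kraft's inequality IS satisfied.
A prefix code with these lengths CAN exist.

Kraft sum = 0.45703125. Satisfied.


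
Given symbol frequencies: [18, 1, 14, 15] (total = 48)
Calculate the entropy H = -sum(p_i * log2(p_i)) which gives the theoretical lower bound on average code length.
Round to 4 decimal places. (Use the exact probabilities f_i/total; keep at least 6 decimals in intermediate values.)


Per-symbol terms -p_i * log2(p_i) with p_i = f_i/48:
  p = 18/48 = 0.375000: log2(p) = -1.415037, -p*log2(p) = 0.530639
  p = 1/48 = 0.020833: log2(p) = -5.584963, -p*log2(p) = 0.116353
  p = 14/48 = 0.291667: log2(p) = -1.777608, -p*log2(p) = 0.518469
  p = 15/48 = 0.312500: log2(p) = -1.678072, -p*log2(p) = 0.524397
H = 0.530639 + 0.116353 + 0.518469 + 0.524397 = 1.689858

H = 1.6899 bits/symbol


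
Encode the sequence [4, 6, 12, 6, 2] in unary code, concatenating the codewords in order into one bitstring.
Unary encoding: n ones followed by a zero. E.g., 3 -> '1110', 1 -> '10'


Encode each number as n ones followed by a terminating 0:
  4 -> 11110 (5 bits)
  6 -> 1111110 (7 bits)
  12 -> 1111111111110 (13 bits)
  6 -> 1111110 (7 bits)
  2 -> 110 (3 bits)
Total length = 5 + 7 + 13 + 7 + 3 = 35 bits.

Unary([4, 6, 12, 6, 2]) = 11110111111011111111111101111110110 (35 bits)


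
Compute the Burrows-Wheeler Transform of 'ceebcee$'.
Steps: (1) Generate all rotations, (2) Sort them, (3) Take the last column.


Rotations (sorted):
  0: $ceebcee -> last char: e
  1: bcee$cee -> last char: e
  2: cee$ceeb -> last char: b
  3: ceebcee$ -> last char: $
  4: e$ceebce -> last char: e
  5: ebcee$ce -> last char: e
  6: ee$ceebc -> last char: c
  7: eebcee$c -> last char: c


BWT = eeb$eecc


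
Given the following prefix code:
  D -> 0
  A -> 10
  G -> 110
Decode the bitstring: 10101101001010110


Decoding step by step:
Bits 10 -> A
Bits 10 -> A
Bits 110 -> G
Bits 10 -> A
Bits 0 -> D
Bits 10 -> A
Bits 10 -> A
Bits 110 -> G


Decoded message: AAGADAAG


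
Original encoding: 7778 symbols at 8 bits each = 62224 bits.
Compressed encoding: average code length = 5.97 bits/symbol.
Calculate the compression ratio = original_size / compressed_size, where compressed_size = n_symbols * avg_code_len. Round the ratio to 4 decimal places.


original_size = n_symbols * orig_bits = 7778 * 8 = 62224 bits
compressed_size = n_symbols * avg_code_len = 7778 * 5.97 = 46434.66 bits
ratio = original_size / compressed_size = 62224 / 46434.66 = 1.34

Compression ratio = 1.34


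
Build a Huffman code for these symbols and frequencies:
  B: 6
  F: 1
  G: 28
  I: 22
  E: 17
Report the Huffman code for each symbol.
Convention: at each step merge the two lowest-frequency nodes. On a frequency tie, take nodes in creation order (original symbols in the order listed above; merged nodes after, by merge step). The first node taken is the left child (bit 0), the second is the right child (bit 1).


Huffman tree construction:
Step 1: Merge F(1) + B(6) = 7
Step 2: Merge (F+B)(7) + E(17) = 24
Step 3: Merge I(22) + ((F+B)+E)(24) = 46
Step 4: Merge G(28) + (I+((F+B)+E))(46) = 74
Read each symbol's code off the tree from the root (left child = 0, right child = 1).

Codes:
  B: 1101 (length 4)
  F: 1100 (length 4)
  G: 0 (length 1)
  I: 10 (length 2)
  E: 111 (length 3)
Average code length: 151/74 = 2.0405 bits/symbol


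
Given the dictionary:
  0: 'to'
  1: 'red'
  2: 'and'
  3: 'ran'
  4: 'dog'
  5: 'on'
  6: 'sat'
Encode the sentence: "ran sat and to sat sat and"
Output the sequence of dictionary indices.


Look up each word in the dictionary:
  'ran' -> 3
  'sat' -> 6
  'and' -> 2
  'to' -> 0
  'sat' -> 6
  'sat' -> 6
  'and' -> 2

Encoded: [3, 6, 2, 0, 6, 6, 2]


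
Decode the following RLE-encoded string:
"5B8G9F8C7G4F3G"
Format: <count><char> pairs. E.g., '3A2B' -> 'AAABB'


Expanding each <count><char> pair:
  5B -> 'BBBBB'
  8G -> 'GGGGGGGG'
  9F -> 'FFFFFFFFF'
  8C -> 'CCCCCCCC'
  7G -> 'GGGGGGG'
  4F -> 'FFFF'
  3G -> 'GGG'

Decoded = BBBBBGGGGGGGGFFFFFFFFFCCCCCCCCGGGGGGGFFFFGGG


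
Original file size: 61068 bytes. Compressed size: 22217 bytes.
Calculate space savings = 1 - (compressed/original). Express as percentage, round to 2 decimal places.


ratio = compressed/original = 22217/61068 = 0.363808
savings = 1 - ratio = 1 - 0.363808 = 0.636192
as a percentage: 0.636192 * 100 = 63.62%

Space savings = 1 - 22217/61068 = 63.62%


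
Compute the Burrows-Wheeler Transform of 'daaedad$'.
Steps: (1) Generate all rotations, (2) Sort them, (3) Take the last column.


Rotations (sorted):
  0: $daaedad -> last char: d
  1: aaedad$d -> last char: d
  2: ad$daaed -> last char: d
  3: aedad$da -> last char: a
  4: d$daaeda -> last char: a
  5: daaedad$ -> last char: $
  6: dad$daae -> last char: e
  7: edad$daa -> last char: a


BWT = dddaa$ea


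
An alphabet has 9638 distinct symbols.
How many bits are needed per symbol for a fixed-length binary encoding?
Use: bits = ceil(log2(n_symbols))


log2(9638) = 13.2345
Bracket: 2^13 = 8192 < 9638 <= 2^14 = 16384
So ceil(log2(9638)) = 14

bits = ceil(log2(9638)) = ceil(13.2345) = 14 bits


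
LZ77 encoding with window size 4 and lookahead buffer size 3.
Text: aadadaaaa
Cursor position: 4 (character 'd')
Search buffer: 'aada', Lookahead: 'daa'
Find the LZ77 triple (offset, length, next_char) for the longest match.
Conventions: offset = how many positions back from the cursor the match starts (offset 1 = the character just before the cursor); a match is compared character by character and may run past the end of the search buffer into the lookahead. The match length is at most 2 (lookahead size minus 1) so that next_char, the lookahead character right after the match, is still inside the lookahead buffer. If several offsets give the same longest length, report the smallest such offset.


Try each offset into the search buffer:
  offset=1 (pos 3, char 'a'): match length 0
  offset=2 (pos 2, char 'd'): match length 2
  offset=3 (pos 1, char 'a'): match length 0
  offset=4 (pos 0, char 'a'): match length 0
Longest match has length 2 at offset 2.
next_char = character at position 4 + 2 = 6 -> 'a'

Best match: offset=2, length=2 (matching 'da' starting at position 2)
LZ77 triple: (2, 2, 'a')


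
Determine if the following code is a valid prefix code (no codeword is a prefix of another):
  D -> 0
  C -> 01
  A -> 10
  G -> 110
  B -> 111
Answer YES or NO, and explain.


Checking each pair (does one codeword prefix another?):
  D='0' vs C='01': prefix -- VIOLATION

NO -- this is NOT a valid prefix code. D (0) is a prefix of C (01).


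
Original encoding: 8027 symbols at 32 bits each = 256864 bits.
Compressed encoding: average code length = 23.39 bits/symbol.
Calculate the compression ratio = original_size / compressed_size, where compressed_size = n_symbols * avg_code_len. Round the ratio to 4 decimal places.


original_size = n_symbols * orig_bits = 8027 * 32 = 256864 bits
compressed_size = n_symbols * avg_code_len = 8027 * 23.39 = 187751.53 bits
ratio = original_size / compressed_size = 256864 / 187751.53 = 1.3681

Compression ratio = 1.3681
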